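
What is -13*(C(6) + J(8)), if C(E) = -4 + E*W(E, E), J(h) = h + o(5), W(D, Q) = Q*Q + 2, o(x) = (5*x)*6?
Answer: -4966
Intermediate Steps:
o(x) = 30*x
W(D, Q) = 2 + Q² (W(D, Q) = Q² + 2 = 2 + Q²)
J(h) = 150 + h (J(h) = h + 30*5 = h + 150 = 150 + h)
C(E) = -4 + E*(2 + E²)
-13*(C(6) + J(8)) = -13*((-4 + 6*(2 + 6²)) + (150 + 8)) = -13*((-4 + 6*(2 + 36)) + 158) = -13*((-4 + 6*38) + 158) = -13*((-4 + 228) + 158) = -13*(224 + 158) = -13*382 = -4966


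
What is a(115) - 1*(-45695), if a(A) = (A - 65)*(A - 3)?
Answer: 51295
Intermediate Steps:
a(A) = (-65 + A)*(-3 + A)
a(115) - 1*(-45695) = (195 + 115² - 68*115) - 1*(-45695) = (195 + 13225 - 7820) + 45695 = 5600 + 45695 = 51295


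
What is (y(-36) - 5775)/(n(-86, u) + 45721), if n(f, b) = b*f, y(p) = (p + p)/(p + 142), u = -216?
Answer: -306111/3407741 ≈ -0.089828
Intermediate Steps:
y(p) = 2*p/(142 + p) (y(p) = (2*p)/(142 + p) = 2*p/(142 + p))
(y(-36) - 5775)/(n(-86, u) + 45721) = (2*(-36)/(142 - 36) - 5775)/(-216*(-86) + 45721) = (2*(-36)/106 - 5775)/(18576 + 45721) = (2*(-36)*(1/106) - 5775)/64297 = (-36/53 - 5775)*(1/64297) = -306111/53*1/64297 = -306111/3407741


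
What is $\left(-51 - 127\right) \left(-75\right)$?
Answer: $13350$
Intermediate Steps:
$\left(-51 - 127\right) \left(-75\right) = \left(-178\right) \left(-75\right) = 13350$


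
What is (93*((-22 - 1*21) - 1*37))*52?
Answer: -386880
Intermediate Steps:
(93*((-22 - 1*21) - 1*37))*52 = (93*((-22 - 21) - 37))*52 = (93*(-43 - 37))*52 = (93*(-80))*52 = -7440*52 = -386880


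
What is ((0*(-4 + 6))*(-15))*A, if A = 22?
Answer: 0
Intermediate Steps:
((0*(-4 + 6))*(-15))*A = ((0*(-4 + 6))*(-15))*22 = ((0*2)*(-15))*22 = (0*(-15))*22 = 0*22 = 0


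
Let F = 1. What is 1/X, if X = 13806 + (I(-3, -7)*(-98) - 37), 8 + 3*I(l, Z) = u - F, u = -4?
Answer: 3/42581 ≈ 7.0454e-5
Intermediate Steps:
I(l, Z) = -13/3 (I(l, Z) = -8/3 + (-4 - 1*1)/3 = -8/3 + (-4 - 1)/3 = -8/3 + (⅓)*(-5) = -8/3 - 5/3 = -13/3)
X = 42581/3 (X = 13806 + (-13/3*(-98) - 37) = 13806 + (1274/3 - 37) = 13806 + 1163/3 = 42581/3 ≈ 14194.)
1/X = 1/(42581/3) = 3/42581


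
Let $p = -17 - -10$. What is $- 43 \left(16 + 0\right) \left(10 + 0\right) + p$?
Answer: $-6887$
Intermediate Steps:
$p = -7$ ($p = -17 + 10 = -7$)
$- 43 \left(16 + 0\right) \left(10 + 0\right) + p = - 43 \left(16 + 0\right) \left(10 + 0\right) - 7 = - 43 \cdot 16 \cdot 10 - 7 = \left(-43\right) 160 - 7 = -6880 - 7 = -6887$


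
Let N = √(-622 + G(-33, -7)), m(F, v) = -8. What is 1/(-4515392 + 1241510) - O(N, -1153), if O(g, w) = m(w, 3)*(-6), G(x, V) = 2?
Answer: -157146337/3273882 ≈ -48.000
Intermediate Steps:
N = 2*I*√155 (N = √(-622 + 2) = √(-620) = 2*I*√155 ≈ 24.9*I)
O(g, w) = 48 (O(g, w) = -8*(-6) = 48)
1/(-4515392 + 1241510) - O(N, -1153) = 1/(-4515392 + 1241510) - 1*48 = 1/(-3273882) - 48 = -1/3273882 - 48 = -157146337/3273882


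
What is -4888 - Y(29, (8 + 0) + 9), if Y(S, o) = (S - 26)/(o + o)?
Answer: -166195/34 ≈ -4888.1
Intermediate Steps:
Y(S, o) = (-26 + S)/(2*o) (Y(S, o) = (-26 + S)/((2*o)) = (-26 + S)*(1/(2*o)) = (-26 + S)/(2*o))
-4888 - Y(29, (8 + 0) + 9) = -4888 - (-26 + 29)/(2*((8 + 0) + 9)) = -4888 - 3/(2*(8 + 9)) = -4888 - 3/(2*17) = -4888 - 1*3/34 = -4888 - 3/34 = -166195/34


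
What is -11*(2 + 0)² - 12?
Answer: -56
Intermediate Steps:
-11*(2 + 0)² - 12 = -11*2² - 12 = -11*4 - 12 = -44 - 12 = -56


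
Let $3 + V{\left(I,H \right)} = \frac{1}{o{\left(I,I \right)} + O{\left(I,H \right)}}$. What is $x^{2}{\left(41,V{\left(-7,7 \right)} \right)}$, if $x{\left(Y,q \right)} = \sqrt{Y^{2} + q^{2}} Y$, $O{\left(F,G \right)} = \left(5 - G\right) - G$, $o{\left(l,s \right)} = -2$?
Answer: $\frac{343860317}{121} \approx 2.8418 \cdot 10^{6}$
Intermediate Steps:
$O{\left(F,G \right)} = 5 - 2 G$
$V{\left(I,H \right)} = -3 + \frac{1}{3 - 2 H}$ ($V{\left(I,H \right)} = -3 + \frac{1}{-2 - \left(-5 + 2 H\right)} = -3 + \frac{1}{3 - 2 H}$)
$x{\left(Y,q \right)} = Y \sqrt{Y^{2} + q^{2}}$
$x^{2}{\left(41,V{\left(-7,7 \right)} \right)} = \left(41 \sqrt{41^{2} + \left(\frac{2 \left(4 - 21\right)}{-3 + 2 \cdot 7}\right)^{2}}\right)^{2} = \left(41 \sqrt{1681 + \left(\frac{2 \left(4 - 21\right)}{-3 + 14}\right)^{2}}\right)^{2} = \left(41 \sqrt{1681 + \left(2 \cdot \frac{1}{11} \left(-17\right)\right)^{2}}\right)^{2} = \left(41 \sqrt{1681 + \left(- \frac{34}{11}\right)^{2}}\right)^{2} = \left(41 \sqrt{1681 + \frac{1156}{121}}\right)^{2} = \left(41 \sqrt{\frac{204557}{121}}\right)^{2} = \left(41 \frac{\sqrt{204557}}{11}\right)^{2} = \left(\frac{41 \sqrt{204557}}{11}\right)^{2} = \frac{343860317}{121}$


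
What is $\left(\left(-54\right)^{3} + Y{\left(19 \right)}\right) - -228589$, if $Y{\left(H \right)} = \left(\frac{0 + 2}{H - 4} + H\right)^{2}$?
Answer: $\frac{16085494}{225} \approx 71491.0$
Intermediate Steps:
$Y{\left(H \right)} = \left(H + \frac{2}{-4 + H}\right)^{2}$ ($Y{\left(H \right)} = \left(\frac{2}{-4 + H} + H\right)^{2} = \left(H + \frac{2}{-4 + H}\right)^{2}$)
$\left(\left(-54\right)^{3} + Y{\left(19 \right)}\right) - -228589 = \left(\left(-54\right)^{3} + \frac{\left(2 + 19^{2} - 76\right)^{2}}{\left(-4 + 19\right)^{2}}\right) - -228589 = \left(-157464 + \frac{\left(2 + 361 - 76\right)^{2}}{225}\right) + 228589 = \left(-157464 + \frac{287^{2}}{225}\right) + 228589 = \left(-157464 + \frac{1}{225} \cdot 82369\right) + 228589 = \left(-157464 + \frac{82369}{225}\right) + 228589 = - \frac{35347031}{225} + 228589 = \frac{16085494}{225}$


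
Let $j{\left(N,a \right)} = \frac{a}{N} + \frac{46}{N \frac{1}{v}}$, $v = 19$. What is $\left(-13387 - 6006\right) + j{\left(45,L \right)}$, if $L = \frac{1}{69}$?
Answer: $- \frac{60154958}{3105} \approx -19374.0$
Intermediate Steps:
$L = \frac{1}{69} \approx 0.014493$
$j{\left(N,a \right)} = \frac{874}{N} + \frac{a}{N}$ ($j{\left(N,a \right)} = \frac{a}{N} + \frac{46}{N \frac{1}{19}} = \frac{a}{N} + \frac{46}{\frac{1}{19} N} = \frac{a}{N} + 46 \frac{19}{N} = \frac{a}{N} + \frac{874}{N} = \frac{874}{N} + \frac{a}{N}$)
$\left(-13387 - 6006\right) + j{\left(45,L \right)} = \left(-13387 - 6006\right) + \frac{874 + \frac{1}{69}}{45} = -19393 + \frac{1}{45} \cdot \frac{60307}{69} = -19393 + \frac{60307}{3105} = - \frac{60154958}{3105}$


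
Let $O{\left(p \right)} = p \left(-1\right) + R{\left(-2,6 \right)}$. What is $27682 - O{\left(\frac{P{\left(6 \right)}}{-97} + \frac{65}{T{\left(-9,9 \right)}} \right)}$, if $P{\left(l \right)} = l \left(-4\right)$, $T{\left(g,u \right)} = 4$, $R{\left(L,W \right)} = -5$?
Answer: $\frac{10748957}{388} \approx 27704.0$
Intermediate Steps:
$P{\left(l \right)} = - 4 l$
$O{\left(p \right)} = -5 - p$ ($O{\left(p \right)} = p \left(-1\right) - 5 = - p - 5 = -5 - p$)
$27682 - O{\left(\frac{P{\left(6 \right)}}{-97} + \frac{65}{T{\left(-9,9 \right)}} \right)} = 27682 - \left(-5 - \left(\frac{\left(-4\right) 6}{-97} + \frac{65}{4}\right)\right) = 27682 - \left(-5 - \left(\left(-24\right) \left(- \frac{1}{97}\right) + 65 \cdot \frac{1}{4}\right)\right) = 27682 - \left(-5 - \left(\frac{24}{97} + \frac{65}{4}\right)\right) = 27682 - \left(-5 - \frac{6401}{388}\right) = 27682 - - \frac{8341}{388} = 27682 + \frac{8341}{388} = \frac{10748957}{388}$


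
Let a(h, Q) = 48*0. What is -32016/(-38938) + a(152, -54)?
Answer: 16008/19469 ≈ 0.82223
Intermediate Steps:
a(h, Q) = 0
-32016/(-38938) + a(152, -54) = -32016/(-38938) + 0 = -32016*(-1/38938) + 0 = 16008/19469 + 0 = 16008/19469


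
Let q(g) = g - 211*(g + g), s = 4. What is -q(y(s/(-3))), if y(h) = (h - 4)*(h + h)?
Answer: 53888/9 ≈ 5987.6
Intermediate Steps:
y(h) = 2*h*(-4 + h) (y(h) = (-4 + h)*(2*h) = 2*h*(-4 + h))
q(g) = -421*g (q(g) = g - 422*g = -421*g)
-q(y(s/(-3))) = -(-421)*2*(4/(-3))*(-4 + 4/(-3)) = -(-421)*2*(-⅓*4)*(-4 - ⅓*4) = -(-421)*2*(-4/3)*(-4 - 4/3) = -(-421)*2*(-4/3)*(-16/3) = -(-421)*128/9 = -1*(-53888/9) = 53888/9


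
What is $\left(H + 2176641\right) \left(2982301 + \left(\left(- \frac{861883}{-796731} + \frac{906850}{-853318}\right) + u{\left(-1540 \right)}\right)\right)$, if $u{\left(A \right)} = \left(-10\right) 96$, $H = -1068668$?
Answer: $\frac{1122880291469996633095103}{339932451729} \approx 3.3032 \cdot 10^{12}$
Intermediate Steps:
$u{\left(A \right)} = -960$
$\left(H + 2176641\right) \left(2982301 + \left(\left(- \frac{861883}{-796731} + \frac{906850}{-853318}\right) + u{\left(-1540 \right)}\right)\right) = \left(-1068668 + 2176641\right) \left(2982301 + \left(\left(- \frac{861883}{-796731} + \frac{906850}{-853318}\right) - 960\right)\right) = 1107973 \left(2982301 + \left(\left(\left(-861883\right) \left(- \frac{1}{796731}\right) + 906850 \left(- \frac{1}{853318}\right)\right) - 960\right)\right) = 1107973 \left(2982301 + \left(\left(\frac{861883}{796731} - \frac{453425}{426659}\right) - 960\right)\right) = 1107973 \left(2982301 + \left(\frac{6472385222}{339932451729} - 960\right)\right) = 1107973 \left(2982301 - \frac{326328681274618}{339932451729}\right) = 1107973 \cdot \frac{1013454562042573811}{339932451729} = \frac{1122880291469996633095103}{339932451729}$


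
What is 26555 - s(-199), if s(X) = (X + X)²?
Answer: -131849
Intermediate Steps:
s(X) = 4*X² (s(X) = (2*X)² = 4*X²)
26555 - s(-199) = 26555 - 4*(-199)² = 26555 - 4*39601 = 26555 - 1*158404 = 26555 - 158404 = -131849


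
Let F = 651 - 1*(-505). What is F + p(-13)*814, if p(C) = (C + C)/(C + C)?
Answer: 1970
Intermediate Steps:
F = 1156 (F = 651 + 505 = 1156)
p(C) = 1 (p(C) = (2*C)/((2*C)) = (2*C)*(1/(2*C)) = 1)
F + p(-13)*814 = 1156 + 1*814 = 1156 + 814 = 1970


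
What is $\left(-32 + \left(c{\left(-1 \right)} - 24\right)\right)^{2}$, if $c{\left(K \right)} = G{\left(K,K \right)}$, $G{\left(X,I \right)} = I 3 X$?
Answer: $2809$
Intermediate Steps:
$G{\left(X,I \right)} = 3 I X$
$c{\left(K \right)} = 3 K^{2}$ ($c{\left(K \right)} = 3 K K = 3 K^{2}$)
$\left(-32 + \left(c{\left(-1 \right)} - 24\right)\right)^{2} = \left(-32 + \left(3 \left(-1\right)^{2} - 24\right)\right)^{2} = \left(-32 + \left(3 \cdot 1 - 24\right)\right)^{2} = \left(-32 + \left(3 - 24\right)\right)^{2} = \left(-32 - 21\right)^{2} = \left(-53\right)^{2} = 2809$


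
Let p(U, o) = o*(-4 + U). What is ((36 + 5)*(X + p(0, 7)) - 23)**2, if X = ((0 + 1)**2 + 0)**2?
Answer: 1276900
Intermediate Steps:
X = 1 (X = (1**2 + 0)**2 = (1 + 0)**2 = 1**2 = 1)
((36 + 5)*(X + p(0, 7)) - 23)**2 = ((36 + 5)*(1 + 7*(-4 + 0)) - 23)**2 = (41*(1 + 7*(-4)) - 23)**2 = (41*(1 - 28) - 23)**2 = (41*(-27) - 23)**2 = (-1107 - 23)**2 = (-1130)**2 = 1276900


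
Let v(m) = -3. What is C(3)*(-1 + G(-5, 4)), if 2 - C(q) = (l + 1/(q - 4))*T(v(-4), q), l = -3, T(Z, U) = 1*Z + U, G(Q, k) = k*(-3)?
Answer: -26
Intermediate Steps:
G(Q, k) = -3*k
T(Z, U) = U + Z (T(Z, U) = Z + U = U + Z)
C(q) = 2 - (-3 + q)*(-3 + 1/(-4 + q)) (C(q) = 2 - (-3 + 1/(q - 4))*(q - 3) = 2 - (-3 + 1/(-4 + q))*(-3 + q) = 2 - (-3 + q)*(-3 + 1/(-4 + q)))
C(3)*(-1 + G(-5, 4)) = ((31 - 20*3 + 3*3**2)/(-4 + 3))*(-1 - 3*4) = ((31 - 60 + 3*9)/(-1))*(-1 - 12) = -(31 - 60 + 27)*(-13) = -1*(-2)*(-13) = 2*(-13) = -26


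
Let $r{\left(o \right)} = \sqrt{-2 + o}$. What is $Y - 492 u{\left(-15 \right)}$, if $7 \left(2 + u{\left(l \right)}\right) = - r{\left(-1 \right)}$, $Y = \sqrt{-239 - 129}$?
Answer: $984 + 4 i \sqrt{23} + \frac{492 i \sqrt{3}}{7} \approx 984.0 + 140.92 i$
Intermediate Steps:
$Y = 4 i \sqrt{23}$ ($Y = \sqrt{-368} = 4 i \sqrt{23} \approx 19.183 i$)
$u{\left(l \right)} = -2 - \frac{i \sqrt{3}}{7}$ ($u{\left(l \right)} = -2 + \frac{\left(-1\right) \sqrt{-2 - 1}}{7} = -2 + \frac{\left(-1\right) \sqrt{-3}}{7} = -2 + \frac{\left(-1\right) i \sqrt{3}}{7} = -2 - \frac{i \sqrt{3}}{7}$)
$Y - 492 u{\left(-15 \right)} = 4 i \sqrt{23} - 492 \left(-2 - \frac{i \sqrt{3}}{7}\right) = 4 i \sqrt{23} + \left(984 + \frac{492 i \sqrt{3}}{7}\right) = 984 + 4 i \sqrt{23} + \frac{492 i \sqrt{3}}{7}$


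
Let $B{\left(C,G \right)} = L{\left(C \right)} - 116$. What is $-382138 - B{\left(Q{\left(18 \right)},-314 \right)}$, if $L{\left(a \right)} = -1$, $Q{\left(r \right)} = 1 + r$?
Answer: $-382021$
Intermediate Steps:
$B{\left(C,G \right)} = -117$ ($B{\left(C,G \right)} = -1 - 116 = -117$)
$-382138 - B{\left(Q{\left(18 \right)},-314 \right)} = -382138 - -117 = -382138 + 117 = -382021$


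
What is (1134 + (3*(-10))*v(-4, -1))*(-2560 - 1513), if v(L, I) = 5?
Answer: -4007832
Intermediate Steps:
(1134 + (3*(-10))*v(-4, -1))*(-2560 - 1513) = (1134 + (3*(-10))*5)*(-2560 - 1513) = (1134 - 30*5)*(-4073) = (1134 - 150)*(-4073) = 984*(-4073) = -4007832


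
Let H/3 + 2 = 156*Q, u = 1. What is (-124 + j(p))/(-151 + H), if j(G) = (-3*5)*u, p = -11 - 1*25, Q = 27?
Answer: -139/12479 ≈ -0.011139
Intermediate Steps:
H = 12630 (H = -6 + 3*(156*27) = -6 + 3*4212 = -6 + 12636 = 12630)
p = -36 (p = -11 - 25 = -36)
j(G) = -15 (j(G) = -3*5*1 = -15*1 = -15)
(-124 + j(p))/(-151 + H) = (-124 - 15)/(-151 + 12630) = -139/12479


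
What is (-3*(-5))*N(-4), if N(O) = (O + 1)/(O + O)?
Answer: 45/8 ≈ 5.6250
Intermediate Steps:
N(O) = (1 + O)/(2*O) (N(O) = (1 + O)/((2*O)) = (1 + O)*(1/(2*O)) = (1 + O)/(2*O))
(-3*(-5))*N(-4) = (-3*(-5))*((1/2)*(1 - 4)/(-4)) = 15*((1/2)*(-1/4)*(-3)) = 15*(3/8) = 45/8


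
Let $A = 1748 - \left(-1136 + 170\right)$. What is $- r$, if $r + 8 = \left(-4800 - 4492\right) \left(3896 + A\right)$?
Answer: $61420128$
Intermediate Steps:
$A = 2714$ ($A = 1748 - -966 = 1748 + 966 = 2714$)
$r = -61420128$ ($r = -8 + \left(-4800 - 4492\right) \left(3896 + 2714\right) = -8 - 61420120 = -61420128$)
$- r = \left(-1\right) \left(-61420128\right) = 61420128$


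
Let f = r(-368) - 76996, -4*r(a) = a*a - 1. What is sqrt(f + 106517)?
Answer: I*sqrt(17339)/2 ≈ 65.839*I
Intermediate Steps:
r(a) = 1/4 - a**2/4 (r(a) = -(a*a - 1)/4 = -(a**2 - 1)/4 = -(-1 + a**2)/4 = 1/4 - a**2/4)
f = -443407/4 (f = (1/4 - 1/4*(-368)**2) - 76996 = (1/4 - 1/4*135424) - 76996 = (1/4 - 33856) - 76996 = -135423/4 - 76996 = -443407/4 ≈ -1.1085e+5)
sqrt(f + 106517) = sqrt(-443407/4 + 106517) = sqrt(-17339/4) = I*sqrt(17339)/2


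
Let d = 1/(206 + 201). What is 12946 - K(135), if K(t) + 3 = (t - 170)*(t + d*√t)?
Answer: 17674 + 105*√15/407 ≈ 17675.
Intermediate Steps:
d = 1/407 ≈ 0.0024570
K(t) = -3 + (-170 + t)*(t + √t/407) (K(t) = -3 + (t - 170)*(t + √t/407) = -3 + (-170 + t)*(t + √t/407))
12946 - K(135) = 12946 - (-3 + 135² - 170*135 - 510*√15/407 + 135^(3/2)/407) = 12946 - (-3 + 18225 - 22950 - 510*√15/407 + (405*√15)/407) = 12946 - (-3 + 18225 - 22950 - 510*√15/407 + 405*√15/407) = 12946 - (-4728 - 105*√15/407) = 12946 + (4728 + 105*√15/407) = 17674 + 105*√15/407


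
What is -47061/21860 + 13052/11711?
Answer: -265814651/256002460 ≈ -1.0383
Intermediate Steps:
-47061/21860 + 13052/11711 = -265814651/256002460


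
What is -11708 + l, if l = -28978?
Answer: -40686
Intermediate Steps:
-11708 + l = -11708 - 28978 = -40686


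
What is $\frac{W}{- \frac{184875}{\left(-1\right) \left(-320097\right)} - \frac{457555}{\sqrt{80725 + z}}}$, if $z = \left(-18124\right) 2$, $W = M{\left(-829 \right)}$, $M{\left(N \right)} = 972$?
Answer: $\frac{167213027889405}{1402033391881756597} - \frac{14891942536793469 \sqrt{44477}}{7010166959408782985} \approx -0.44789$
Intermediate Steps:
$W = 972$
$z = -36248$
$\frac{W}{- \frac{184875}{\left(-1\right) \left(-320097\right)} - \frac{457555}{\sqrt{80725 + z}}} = \frac{972}{- \frac{184875}{\left(-1\right) \left(-320097\right)} - \frac{457555}{\sqrt{80725 - 36248}}} = \frac{972}{- \frac{184875}{320097} - \frac{457555}{\sqrt{44477}}} = \frac{972}{\left(-184875\right) \frac{1}{320097} - 457555 \frac{\sqrt{44477}}{44477}} = \frac{972}{- \frac{61625}{106699} - \frac{457555 \sqrt{44477}}{44477}}$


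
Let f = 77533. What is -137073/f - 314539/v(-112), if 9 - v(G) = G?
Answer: -24403738120/9381493 ≈ -2601.3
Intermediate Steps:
v(G) = 9 - G
-137073/f - 314539/v(-112) = -137073/77533 - 314539/(9 - 1*(-112)) = -137073*1/77533 - 314539/(9 + 112) = -137073/77533 - 314539/121 = -24403738120/9381493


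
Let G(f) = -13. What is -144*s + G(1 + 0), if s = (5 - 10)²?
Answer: -3613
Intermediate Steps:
s = 25 (s = (-5)² = 25)
-144*s + G(1 + 0) = -144*25 - 13 = -3600 - 13 = -3613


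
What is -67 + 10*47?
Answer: 403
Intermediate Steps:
-67 + 10*47 = -67 + 470 = 403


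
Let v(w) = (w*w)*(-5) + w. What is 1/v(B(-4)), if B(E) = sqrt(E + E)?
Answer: sqrt(2)/(4*(I + 10*sqrt(2))) ≈ 0.024876 - 0.001759*I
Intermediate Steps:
B(E) = sqrt(2)*sqrt(E) (B(E) = sqrt(2*E) = sqrt(2)*sqrt(E))
v(w) = w - 5*w**2 (v(w) = w**2*(-5) + w = -5*w**2 + w = w - 5*w**2)
1/v(B(-4)) = 1/((sqrt(2)*sqrt(-4))*(1 - 5*sqrt(2)*sqrt(-4))) = 1/((sqrt(2)*(2*I))*(1 - 5*sqrt(2)*2*I)) = 1/((2*I*sqrt(2))*(1 - 10*I*sqrt(2))) = 1/(2*I*sqrt(2)*(1 - 10*I*sqrt(2))) = -I*sqrt(2)/(4*(1 - 10*I*sqrt(2)))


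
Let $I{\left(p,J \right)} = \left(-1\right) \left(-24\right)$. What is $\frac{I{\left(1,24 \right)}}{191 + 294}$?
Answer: $\frac{24}{485} \approx 0.049485$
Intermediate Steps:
$I{\left(p,J \right)} = 24$
$\frac{I{\left(1,24 \right)}}{191 + 294} = \frac{24}{191 + 294} = \frac{24}{485}$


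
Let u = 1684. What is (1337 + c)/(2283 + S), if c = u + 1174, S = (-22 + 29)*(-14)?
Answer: 839/437 ≈ 1.9199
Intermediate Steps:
S = -98 (S = 7*(-14) = -98)
c = 2858 (c = 1684 + 1174 = 2858)
(1337 + c)/(2283 + S) = (1337 + 2858)/(2283 - 98) = 4195/2185 = 4195*(1/2185) = 839/437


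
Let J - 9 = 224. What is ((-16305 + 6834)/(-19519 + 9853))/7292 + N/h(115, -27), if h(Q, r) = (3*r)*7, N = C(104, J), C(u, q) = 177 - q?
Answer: 20912701/211453416 ≈ 0.098900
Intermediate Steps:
J = 233 (J = 9 + 224 = 233)
N = -56 (N = 177 - 1*233 = 177 - 233 = -56)
h(Q, r) = 21*r
((-16305 + 6834)/(-19519 + 9853))/7292 + N/h(115, -27) = ((-16305 + 6834)/(-19519 + 9853))/7292 - 56/(21*(-27)) = -9471/(-9666)*(1/7292) - 56/(-567) = -9471*(-1/9666)*(1/7292) - 56*(-1/567) = (3157/3222)*(1/7292) + 8/81 = 3157/23494824 + 8/81 = 20912701/211453416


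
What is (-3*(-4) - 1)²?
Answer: 121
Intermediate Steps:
(-3*(-4) - 1)² = (12 - 1)² = 11² = 121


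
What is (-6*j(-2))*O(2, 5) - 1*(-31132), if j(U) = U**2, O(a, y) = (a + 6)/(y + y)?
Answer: 155564/5 ≈ 31113.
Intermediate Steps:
O(a, y) = (6 + a)/(2*y) (O(a, y) = (6 + a)/((2*y)) = (6 + a)*(1/(2*y)) = (6 + a)/(2*y))
(-6*j(-2))*O(2, 5) - 1*(-31132) = (-6*(-2)**2)*((1/2)*(6 + 2)/5) - 1*(-31132) = (-6*4)*((1/2)*(1/5)*8) + 31132 = -24*4/5 + 31132 = -96/5 + 31132 = 155564/5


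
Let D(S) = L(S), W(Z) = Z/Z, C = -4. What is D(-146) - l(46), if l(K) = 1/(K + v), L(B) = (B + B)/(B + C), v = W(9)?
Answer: 6787/3525 ≈ 1.9254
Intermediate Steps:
W(Z) = 1
v = 1
L(B) = 2*B/(-4 + B) (L(B) = (B + B)/(B - 4) = (2*B)/(-4 + B) = 2*B/(-4 + B))
D(S) = 2*S/(-4 + S)
l(K) = 1/(1 + K) (l(K) = 1/(K + 1) = 1/(1 + K))
D(-146) - l(46) = 2*(-146)/(-4 - 146) - 1/(1 + 46) = 2*(-146)/(-150) - 1/47 = 2*(-146)*(-1/150) - 1*1/47 = 146/75 - 1/47 = 6787/3525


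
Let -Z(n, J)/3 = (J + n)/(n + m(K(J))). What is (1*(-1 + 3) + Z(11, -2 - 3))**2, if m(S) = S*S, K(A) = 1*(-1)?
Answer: 1/4 ≈ 0.25000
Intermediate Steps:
K(A) = -1
m(S) = S**2
Z(n, J) = -3*(J + n)/(1 + n) (Z(n, J) = -3*(J + n)/(n + (-1)**2) = -3*(J + n)/(n + 1) = -3*(J + n)/(1 + n))
(1*(-1 + 3) + Z(11, -2 - 3))**2 = (1*(-1 + 3) + 3*(-(-2 - 3) - 1*11)/(1 + 11))**2 = (1*2 + 3*(-1*(-5) - 11)/12)**2 = (2 + 3*(1/12)*(5 - 11))**2 = (2 + 3*(1/12)*(-6))**2 = (2 - 3/2)**2 = (1/2)**2 = 1/4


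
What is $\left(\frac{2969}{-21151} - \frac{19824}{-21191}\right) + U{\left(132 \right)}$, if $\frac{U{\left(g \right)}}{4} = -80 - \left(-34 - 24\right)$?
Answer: $- \frac{39086172663}{448210841} \approx -87.205$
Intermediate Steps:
$U{\left(g \right)} = -88$ ($U{\left(g \right)} = 4 \left(-80 - \left(-34 - 24\right)\right) = 4 \left(-80 - -58\right) = 4 \left(-80 + 58\right) = 4 \left(-22\right) = -88$)
$\left(\frac{2969}{-21151} - \frac{19824}{-21191}\right) + U{\left(132 \right)} = \left(\frac{2969}{-21151} - \frac{19824}{-21191}\right) - 88 = \left(2969 \left(- \frac{1}{21151}\right) - - \frac{19824}{21191}\right) - 88 = \left(- \frac{2969}{21151} + \frac{19824}{21191}\right) - 88 = \frac{356381345}{448210841} - 88 = - \frac{39086172663}{448210841}$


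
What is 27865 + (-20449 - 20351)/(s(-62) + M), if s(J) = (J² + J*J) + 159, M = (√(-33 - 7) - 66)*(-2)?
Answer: 1773688563665/63664601 - 163200*I*√10/63664601 ≈ 27860.0 - 0.0081063*I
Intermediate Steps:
M = 132 - 4*I*√10 (M = (√(-40) - 66)*(-2) = (2*I*√10 - 66)*(-2) = (-66 + 2*I*√10)*(-2) = 132 - 4*I*√10 ≈ 132.0 - 12.649*I)
s(J) = 159 + 2*J² (s(J) = (J² + J²) + 159 = 2*J² + 159 = 159 + 2*J²)
27865 + (-20449 - 20351)/(s(-62) + M) = 27865 + (-20449 - 20351)/((159 + 2*(-62)²) + (132 - 4*I*√10)) = 27865 - 40800/((159 + 2*3844) + (132 - 4*I*√10)) = 27865 - 40800/((159 + 7688) + (132 - 4*I*√10)) = 27865 - 40800/(7847 + (132 - 4*I*√10)) = 27865 - 40800/(7979 - 4*I*√10)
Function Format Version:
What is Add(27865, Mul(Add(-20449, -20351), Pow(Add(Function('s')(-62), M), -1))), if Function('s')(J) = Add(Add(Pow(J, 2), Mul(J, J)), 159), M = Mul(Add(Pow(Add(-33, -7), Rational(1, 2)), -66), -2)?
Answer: Add(Rational(1773688563665, 63664601), Mul(Rational(-163200, 63664601), I, Pow(10, Rational(1, 2)))) ≈ Add(27860., Mul(-0.0081063, I))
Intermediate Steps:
M = Add(132, Mul(-4, I, Pow(10, Rational(1, 2)))) (M = Mul(Add(Pow(-40, Rational(1, 2)), -66), -2) = Mul(Add(Mul(2, I, Pow(10, Rational(1, 2))), -66), -2) = Mul(Add(-66, Mul(2, I, Pow(10, Rational(1, 2)))), -2) = Add(132, Mul(-4, I, Pow(10, Rational(1, 2)))) ≈ Add(132.00, Mul(-12.649, I)))
Function('s')(J) = Add(159, Mul(2, Pow(J, 2))) (Function('s')(J) = Add(Add(Pow(J, 2), Pow(J, 2)), 159) = Add(Mul(2, Pow(J, 2)), 159) = Add(159, Mul(2, Pow(J, 2))))
Add(27865, Mul(Add(-20449, -20351), Pow(Add(Function('s')(-62), M), -1))) = Add(27865, Mul(Add(-20449, -20351), Pow(Add(Add(159, Mul(2, Pow(-62, 2))), Add(132, Mul(-4, I, Pow(10, Rational(1, 2))))), -1))) = Add(27865, Mul(-40800, Pow(Add(Add(159, Mul(2, 3844)), Add(132, Mul(-4, I, Pow(10, Rational(1, 2))))), -1))) = Add(27865, Mul(-40800, Pow(Add(Add(159, 7688), Add(132, Mul(-4, I, Pow(10, Rational(1, 2))))), -1))) = Add(27865, Mul(-40800, Pow(Add(7847, Add(132, Mul(-4, I, Pow(10, Rational(1, 2))))), -1))) = Add(27865, Mul(-40800, Pow(Add(7979, Mul(-4, I, Pow(10, Rational(1, 2)))), -1)))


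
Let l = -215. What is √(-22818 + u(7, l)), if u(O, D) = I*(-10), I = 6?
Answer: 3*I*√2542 ≈ 151.25*I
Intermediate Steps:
u(O, D) = -60 (u(O, D) = 6*(-10) = -60)
√(-22818 + u(7, l)) = √(-22818 - 60) = √(-22878) = 3*I*√2542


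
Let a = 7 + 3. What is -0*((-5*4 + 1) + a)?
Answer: 0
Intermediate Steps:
a = 10
-0*((-5*4 + 1) + a) = -0*((-5*4 + 1) + 10) = -0*((-20 + 1) + 10) = -0*(-19 + 10) = -0*(-9) = -1*0 = 0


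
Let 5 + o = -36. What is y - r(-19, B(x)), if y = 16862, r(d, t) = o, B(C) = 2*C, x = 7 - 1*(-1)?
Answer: 16903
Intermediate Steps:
x = 8 (x = 7 + 1 = 8)
o = -41 (o = -5 - 36 = -41)
r(d, t) = -41
y - r(-19, B(x)) = 16862 - 1*(-41) = 16862 + 41 = 16903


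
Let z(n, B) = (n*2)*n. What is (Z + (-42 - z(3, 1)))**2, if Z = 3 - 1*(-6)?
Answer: 2601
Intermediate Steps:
z(n, B) = 2*n**2 (z(n, B) = (2*n)*n = 2*n**2)
Z = 9 (Z = 3 + 6 = 9)
(Z + (-42 - z(3, 1)))**2 = (9 + (-42 - 2*3**2))**2 = (9 + (-42 - 2*9))**2 = (9 + (-42 - 1*18))**2 = (9 + (-42 - 18))**2 = (9 - 60)**2 = (-51)**2 = 2601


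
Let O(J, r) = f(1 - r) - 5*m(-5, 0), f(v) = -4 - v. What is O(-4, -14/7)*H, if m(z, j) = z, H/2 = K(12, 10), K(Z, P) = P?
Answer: 360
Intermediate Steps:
H = 20 (H = 2*10 = 20)
O(J, r) = 20 + r (O(J, r) = (-4 - (1 - r)) - 5*(-5) = (-4 + (-1 + r)) + 25 = (-5 + r) + 25 = 20 + r)
O(-4, -14/7)*H = (20 - 14/7)*20 = (20 - 14*⅐)*20 = (20 - 2)*20 = 18*20 = 360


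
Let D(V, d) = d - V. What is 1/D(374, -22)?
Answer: -1/396 ≈ -0.0025253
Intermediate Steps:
1/D(374, -22) = 1/(-22 - 1*374) = 1/(-22 - 374) = 1/(-396) = -1/396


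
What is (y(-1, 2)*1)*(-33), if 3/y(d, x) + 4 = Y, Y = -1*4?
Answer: 99/8 ≈ 12.375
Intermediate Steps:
Y = -4
y(d, x) = -3/8 (y(d, x) = 3/(-4 - 4) = 3/(-8) = 3*(-1/8) = -3/8)
(y(-1, 2)*1)*(-33) = -3/8*1*(-33) = -3/8*(-33) = 99/8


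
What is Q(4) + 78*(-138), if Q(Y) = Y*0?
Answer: -10764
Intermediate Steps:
Q(Y) = 0
Q(4) + 78*(-138) = 0 + 78*(-138) = 0 - 10764 = -10764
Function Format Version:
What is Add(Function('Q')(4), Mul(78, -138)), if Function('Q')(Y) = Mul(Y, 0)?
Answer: -10764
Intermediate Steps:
Function('Q')(Y) = 0
Add(Function('Q')(4), Mul(78, -138)) = Add(0, Mul(78, -138)) = Add(0, -10764) = -10764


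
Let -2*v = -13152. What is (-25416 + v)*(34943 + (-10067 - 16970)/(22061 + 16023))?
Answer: -6267795644250/9521 ≈ -6.5831e+8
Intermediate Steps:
v = 6576 (v = -½*(-13152) = 6576)
(-25416 + v)*(34943 + (-10067 - 16970)/(22061 + 16023)) = (-25416 + 6576)*(34943 + (-10067 - 16970)/(22061 + 16023)) = -18840*(34943 - 27037/38084) = -18840*1330742175/38084 = -6267795644250/9521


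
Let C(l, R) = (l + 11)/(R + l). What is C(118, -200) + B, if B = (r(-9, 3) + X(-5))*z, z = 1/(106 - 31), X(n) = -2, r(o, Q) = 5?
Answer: -3143/2050 ≈ -1.5332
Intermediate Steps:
C(l, R) = (11 + l)/(R + l)
z = 1/75 ≈ 0.013333
B = 1/25 (B = (5 - 2)*(1/75) = 3*(1/75) = 1/25 ≈ 0.040000)
C(118, -200) + B = (11 + 118)/(-200 + 118) + 1/25 = 129/(-82) + 1/25 = -1/82*129 + 1/25 = -129/82 + 1/25 = -3143/2050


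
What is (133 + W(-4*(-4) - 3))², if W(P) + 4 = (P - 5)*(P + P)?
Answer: 113569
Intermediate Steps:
W(P) = -4 + 2*P*(-5 + P) (W(P) = -4 + (P - 5)*(P + P) = -4 + (-5 + P)*(2*P) = -4 + 2*P*(-5 + P))
(133 + W(-4*(-4) - 3))² = (133 + (-4 - 10*(-4*(-4) - 3) + 2*(-4*(-4) - 3)²))² = (133 + (-4 - 10*(16 - 3) + 2*(16 - 3)²))² = (133 + (-4 - 10*13 + 2*13²))² = (133 + (-4 - 130 + 2*169))² = (133 + (-4 - 130 + 338))² = (133 + 204)² = 337² = 113569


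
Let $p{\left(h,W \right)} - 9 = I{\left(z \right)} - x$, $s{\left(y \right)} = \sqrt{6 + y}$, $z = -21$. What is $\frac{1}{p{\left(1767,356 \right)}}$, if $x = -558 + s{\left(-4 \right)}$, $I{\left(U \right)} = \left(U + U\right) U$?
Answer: $\frac{1449}{2099599} + \frac{\sqrt{2}}{2099599} \approx 0.00069081$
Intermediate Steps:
$I{\left(U \right)} = 2 U^{2}$ ($I{\left(U \right)} = 2 U U = 2 U^{2}$)
$x = -558 + \sqrt{2}$ ($x = -558 + \sqrt{6 - 4} = -558 + \sqrt{2} \approx -556.59$)
$p{\left(h,W \right)} = 1449 - \sqrt{2}$ ($p{\left(h,W \right)} = 9 - \left(-558 - 882 + \sqrt{2}\right) = 9 + \left(2 \cdot 441 + \left(558 - \sqrt{2}\right)\right) = 9 + \left(882 + \left(558 - \sqrt{2}\right)\right) = 9 + \left(1440 - \sqrt{2}\right) = 1449 - \sqrt{2}$)
$\frac{1}{p{\left(1767,356 \right)}} = \frac{1}{1449 - \sqrt{2}}$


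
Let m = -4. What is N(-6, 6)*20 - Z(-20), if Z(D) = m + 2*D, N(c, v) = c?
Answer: -76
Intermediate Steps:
Z(D) = -4 + 2*D
N(-6, 6)*20 - Z(-20) = -6*20 - (-4 + 2*(-20)) = -120 - (-4 - 40) = -120 - 1*(-44) = -120 + 44 = -76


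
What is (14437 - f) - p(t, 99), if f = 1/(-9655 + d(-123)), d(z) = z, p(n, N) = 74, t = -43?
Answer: 140441415/9778 ≈ 14363.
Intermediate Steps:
f = -1/9778 (f = 1/(-9655 - 123) = 1/(-9778) = -1/9778 ≈ -0.00010227)
(14437 - f) - p(t, 99) = (14437 - 1*(-1/9778)) - 1*74 = (14437 + 1/9778) - 74 = 141164987/9778 - 74 = 140441415/9778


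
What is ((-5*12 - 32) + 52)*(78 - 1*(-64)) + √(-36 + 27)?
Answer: -5680 + 3*I ≈ -5680.0 + 3.0*I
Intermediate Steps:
((-5*12 - 32) + 52)*(78 - 1*(-64)) + √(-36 + 27) = ((-60 - 32) + 52)*(78 + 64) + √(-9) = (-92 + 52)*142 + 3*I = -40*142 + 3*I = -5680 + 3*I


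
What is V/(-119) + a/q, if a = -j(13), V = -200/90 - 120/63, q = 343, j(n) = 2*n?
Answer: -2158/52479 ≈ -0.041121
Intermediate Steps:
V = -260/63 (V = -200*1/90 - 120*1/63 = -20/9 - 40/21 = -260/63 ≈ -4.1270)
a = -26 (a = -2*13 = -1*26 = -26)
V/(-119) + a/q = -260/63/(-119) - 26/343 = -260/63*(-1/119) - 26*1/343 = 260/7497 - 26/343 = -2158/52479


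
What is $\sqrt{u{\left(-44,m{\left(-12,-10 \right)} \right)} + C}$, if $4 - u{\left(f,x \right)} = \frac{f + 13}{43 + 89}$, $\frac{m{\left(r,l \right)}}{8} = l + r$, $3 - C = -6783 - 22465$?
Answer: $\frac{\sqrt{127435803}}{66} \approx 171.04$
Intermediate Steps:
$C = 29251$ ($C = 3 - \left(-6783 - 22465\right) = 3 - -29248 = 3 + 29248 = 29251$)
$m{\left(r,l \right)} = 8 l + 8 r$ ($m{\left(r,l \right)} = 8 \left(l + r\right) = 8 l + 8 r$)
$u{\left(f,x \right)} = \frac{515}{132} - \frac{f}{132}$ ($u{\left(f,x \right)} = 4 - \frac{f + 13}{43 + 89} = 4 - \frac{13 + f}{132} = 4 - \left(13 + f\right) \frac{1}{132} = 4 - \left(\frac{13}{132} + \frac{f}{132}\right) = \frac{515}{132} - \frac{f}{132}$)
$\sqrt{u{\left(-44,m{\left(-12,-10 \right)} \right)} + C} = \sqrt{\left(\frac{515}{132} - - \frac{1}{3}\right) + 29251} = \sqrt{\left(\frac{515}{132} + \frac{1}{3}\right) + 29251} = \sqrt{\frac{559}{132} + 29251} = \sqrt{\frac{3861691}{132}} = \frac{\sqrt{127435803}}{66}$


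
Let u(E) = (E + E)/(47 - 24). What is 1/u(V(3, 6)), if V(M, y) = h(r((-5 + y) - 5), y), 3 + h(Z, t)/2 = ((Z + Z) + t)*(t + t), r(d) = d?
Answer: -23/108 ≈ -0.21296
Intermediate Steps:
h(Z, t) = -6 + 4*t*(t + 2*Z) (h(Z, t) = -6 + 2*(((Z + Z) + t)*(t + t)) = -6 + 2*((2*Z + t)*(2*t)) = -6 + 2*((t + 2*Z)*(2*t)) = -6 + 2*(2*t*(t + 2*Z)) = -6 + 4*t*(t + 2*Z))
V(M, y) = -6 + 4*y**2 + 8*y*(-10 + y) (V(M, y) = -6 + 4*y**2 + 8*((-5 + y) - 5)*y = -6 + 4*y**2 + 8*(-10 + y)*y = -6 + 4*y**2 + 8*y*(-10 + y))
u(E) = 2*E/23 (u(E) = (2*E)/23 = (2*E)*(1/23) = 2*E/23)
1/u(V(3, 6)) = 1/(2*(-6 - 80*6 + 12*6**2)/23) = 1/(2*(-6 - 480 + 12*36)/23) = 1/(2*(-6 - 480 + 432)/23) = 1/((2/23)*(-54)) = 1/(-108/23) = -23/108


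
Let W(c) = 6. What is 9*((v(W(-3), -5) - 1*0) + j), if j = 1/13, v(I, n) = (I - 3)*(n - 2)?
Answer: -2448/13 ≈ -188.31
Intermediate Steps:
v(I, n) = (-3 + I)*(-2 + n)
j = 1/13 ≈ 0.076923
9*((v(W(-3), -5) - 1*0) + j) = 9*(((6 - 3*(-5) - 2*6 + 6*(-5)) - 1*0) + 1/13) = 9*(((6 + 15 - 12 - 30) + 0) + 1/13) = 9*((-21 + 0) + 1/13) = 9*(-21 + 1/13) = 9*(-272/13) = -2448/13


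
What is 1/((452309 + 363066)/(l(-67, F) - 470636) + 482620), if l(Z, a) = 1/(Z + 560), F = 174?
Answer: 232023547/111978802273265 ≈ 2.0720e-6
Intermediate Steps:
l(Z, a) = 1/(560 + Z)
1/((452309 + 363066)/(l(-67, F) - 470636) + 482620) = 1/((452309 + 363066)/(1/(560 - 67) - 470636) + 482620) = 1/(815375/(1/493 - 470636) + 482620) = 1/(815375/(-232023547/493) + 482620) = 1/(815375*(-493/232023547) + 482620) = 1/(-401979875/232023547 + 482620) = 1/(111978802273265/232023547) = 232023547/111978802273265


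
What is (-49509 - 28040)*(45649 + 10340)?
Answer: -4341890961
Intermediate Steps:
(-49509 - 28040)*(45649 + 10340) = -77549*55989 = -4341890961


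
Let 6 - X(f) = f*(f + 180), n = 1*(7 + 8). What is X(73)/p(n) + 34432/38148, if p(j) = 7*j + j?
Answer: -58349557/381480 ≈ -152.96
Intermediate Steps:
n = 15 (n = 1*15 = 15)
X(f) = 6 - f*(180 + f) (X(f) = 6 - f*(f + 180) = 6 - f*(180 + f))
p(j) = 8*j
X(73)/p(n) + 34432/38148 = (6 - 1*73² - 180*73)/((8*15)) + 34432/38148 = (6 - 1*5329 - 13140)/120 + 34432*(1/38148) = (6 - 5329 - 13140)*(1/120) + 8608/9537 = -18463*1/120 + 8608/9537 = -18463/120 + 8608/9537 = -58349557/381480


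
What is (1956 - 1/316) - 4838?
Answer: -910713/316 ≈ -2882.0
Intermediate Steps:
(1956 - 1/316) - 4838 = 618095/316 - 4838 = -910713/316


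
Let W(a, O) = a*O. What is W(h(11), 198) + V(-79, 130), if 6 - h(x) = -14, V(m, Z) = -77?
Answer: 3883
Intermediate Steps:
h(x) = 20 (h(x) = 6 - 1*(-14) = 6 + 14 = 20)
W(a, O) = O*a
W(h(11), 198) + V(-79, 130) = 198*20 - 77 = 3960 - 77 = 3883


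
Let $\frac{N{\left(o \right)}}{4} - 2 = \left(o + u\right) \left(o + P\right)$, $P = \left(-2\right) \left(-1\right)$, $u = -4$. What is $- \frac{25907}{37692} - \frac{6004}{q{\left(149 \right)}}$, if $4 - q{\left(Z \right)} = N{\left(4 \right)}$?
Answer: $\frac{56549785}{37692} \approx 1500.3$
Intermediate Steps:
$P = 2$
$N{\left(o \right)} = 8 + 4 \left(-4 + o\right) \left(2 + o\right)$ ($N{\left(o \right)} = 8 + 4 \left(o - 4\right) \left(o + 2\right) = 8 + 4 \left(-4 + o\right) \left(2 + o\right)$)
$q{\left(Z \right)} = -4$ ($q{\left(Z \right)} = 4 - \left(-24 - 32 + 4 \cdot 4^{2}\right) = 4 - \left(-24 - 32 + 4 \cdot 16\right) = 4 - \left(-24 - 32 + 64\right) = 4 - 8 = -4$)
$- \frac{25907}{37692} - \frac{6004}{q{\left(149 \right)}} = - \frac{25907}{37692} - \frac{6004}{-4} = \left(-25907\right) \frac{1}{37692} - -1501 = - \frac{25907}{37692} + 1501 = \frac{56549785}{37692}$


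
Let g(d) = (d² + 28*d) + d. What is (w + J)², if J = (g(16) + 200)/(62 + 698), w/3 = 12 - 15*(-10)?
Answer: 85692049/361 ≈ 2.3737e+5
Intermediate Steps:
g(d) = d² + 29*d
w = 486 (w = 3*(12 - 15*(-10)) = 3*(12 + 150) = 3*162 = 486)
J = 23/19 (J = (16*(29 + 16) + 200)/(62 + 698) = (16*45 + 200)/760 = (720 + 200)*(1/760) = 920*(1/760) = 23/19 ≈ 1.2105)
(w + J)² = (486 + 23/19)² = (9257/19)² = 85692049/361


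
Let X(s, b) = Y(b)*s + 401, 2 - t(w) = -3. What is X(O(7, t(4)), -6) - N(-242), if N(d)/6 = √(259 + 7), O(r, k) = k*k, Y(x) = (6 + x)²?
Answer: 401 - 6*√266 ≈ 303.14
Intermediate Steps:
t(w) = 5 (t(w) = 2 - 1*(-3) = 2 + 3 = 5)
O(r, k) = k²
N(d) = 6*√266 (N(d) = 6*√(259 + 7) = 6*√266)
X(s, b) = 401 + s*(6 + b)² (X(s, b) = (6 + b)²*s + 401 = s*(6 + b)² + 401 = 401 + s*(6 + b)²)
X(O(7, t(4)), -6) - N(-242) = (401 + 5²*(6 - 6)²) - 6*√266 = (401 + 25*0²) - 6*√266 = (401 + 25*0) - 6*√266 = (401 + 0) - 6*√266 = 401 - 6*√266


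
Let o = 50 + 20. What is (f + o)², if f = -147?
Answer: 5929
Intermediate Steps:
o = 70
(f + o)² = (-147 + 70)² = (-77)² = 5929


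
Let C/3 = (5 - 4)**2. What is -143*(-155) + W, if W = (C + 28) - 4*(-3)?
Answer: 22208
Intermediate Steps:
C = 3 (C = 3*(5 - 4)**2 = 3*1**2 = 3*1 = 3)
W = 43 (W = (3 + 28) - 4*(-3) = 31 + 12 = 43)
-143*(-155) + W = -143*(-155) + 43 = 22165 + 43 = 22208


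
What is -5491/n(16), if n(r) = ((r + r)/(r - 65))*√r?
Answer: 269059/128 ≈ 2102.0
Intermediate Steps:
n(r) = 2*r^(3/2)/(-65 + r) (n(r) = ((2*r)/(-65 + r))*√r = (2*r/(-65 + r))*√r = 2*r^(3/2)/(-65 + r))
-5491/n(16) = -5491/(2*16^(3/2)/(-65 + 16)) = -5491/(2*64/(-49)) = -5491/(2*64*(-1/49)) = -5491/(-128/49) = -5491*(-49/128) = 269059/128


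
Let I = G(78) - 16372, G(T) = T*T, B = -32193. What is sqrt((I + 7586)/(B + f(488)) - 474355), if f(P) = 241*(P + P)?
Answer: I*sqrt(19552125521491941)/203023 ≈ 688.73*I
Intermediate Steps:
f(P) = 482*P (f(P) = 241*(2*P) = 482*P)
G(T) = T**2
I = -10288 (I = 78**2 - 16372 = 6084 - 16372 = -10288)
sqrt((I + 7586)/(B + f(488)) - 474355) = sqrt((-10288 + 7586)/(-32193 + 482*488) - 474355) = sqrt(-2702/(-32193 + 235216) - 474355) = sqrt(-2702/203023 - 474355) = sqrt(-96304977867/203023) = I*sqrt(19552125521491941)/203023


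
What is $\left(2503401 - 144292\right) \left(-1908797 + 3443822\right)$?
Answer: $3621291292725$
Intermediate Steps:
$\left(2503401 - 144292\right) \left(-1908797 + 3443822\right) = 2359109 \cdot 1535025 = 3621291292725$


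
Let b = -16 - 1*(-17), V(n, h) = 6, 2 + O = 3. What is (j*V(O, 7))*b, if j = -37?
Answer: -222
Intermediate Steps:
O = 1 (O = -2 + 3 = 1)
b = 1 (b = -16 + 17 = 1)
(j*V(O, 7))*b = -37*6*1 = -222*1 = -222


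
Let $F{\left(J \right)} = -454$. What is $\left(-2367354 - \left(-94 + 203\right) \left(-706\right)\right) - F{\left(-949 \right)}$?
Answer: $-2289946$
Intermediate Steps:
$\left(-2367354 - \left(-94 + 203\right) \left(-706\right)\right) - F{\left(-949 \right)} = \left(-2367354 - \left(-94 + 203\right) \left(-706\right)\right) - -454 = \left(-2367354 - 109 \left(-706\right)\right) + 454 = \left(-2367354 - -76954\right) + 454 = \left(-2367354 + 76954\right) + 454 = -2290400 + 454 = -2289946$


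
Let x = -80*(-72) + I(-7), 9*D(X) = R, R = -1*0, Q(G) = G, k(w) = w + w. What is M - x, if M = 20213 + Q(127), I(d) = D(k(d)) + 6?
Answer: 14574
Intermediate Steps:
k(w) = 2*w
R = 0
D(X) = 0 (D(X) = (⅑)*0 = 0)
I(d) = 6 (I(d) = 0 + 6 = 6)
x = 5766 (x = -80*(-72) + 6 = 5760 + 6 = 5766)
M = 20340 (M = 20213 + 127 = 20340)
M - x = 20340 - 1*5766 = 20340 - 5766 = 14574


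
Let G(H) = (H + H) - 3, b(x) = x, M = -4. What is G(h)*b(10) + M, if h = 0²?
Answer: -34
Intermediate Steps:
h = 0
G(H) = -3 + 2*H (G(H) = 2*H - 3 = -3 + 2*H)
G(h)*b(10) + M = (-3 + 2*0)*10 - 4 = (-3 + 0)*10 - 4 = -3*10 - 4 = -30 - 4 = -34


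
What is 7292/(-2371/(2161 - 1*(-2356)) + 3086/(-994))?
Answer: -8185084054/4074059 ≈ -2009.1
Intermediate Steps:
7292/(-2371/(2161 - 1*(-2356)) + 3086/(-994)) = 7292/(-2371/(2161 + 2356) + 3086*(-1/994)) = 7292/(-2371/4517 - 1543/497) = 7292/(-8148118/2244949) = 7292*(-2244949/8148118) = -8185084054/4074059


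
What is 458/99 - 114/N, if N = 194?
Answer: 38783/9603 ≈ 4.0386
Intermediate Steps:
458/99 - 114/N = 458/99 - 114/194 = 458*(1/99) - 114*1/194 = 458/99 - 57/97 = 38783/9603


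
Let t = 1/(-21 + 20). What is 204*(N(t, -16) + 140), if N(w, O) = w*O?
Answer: 31824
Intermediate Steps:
t = -1 (t = 1/(-1) = -1)
N(w, O) = O*w
204*(N(t, -16) + 140) = 204*(-16*(-1) + 140) = 204*(16 + 140) = 204*156 = 31824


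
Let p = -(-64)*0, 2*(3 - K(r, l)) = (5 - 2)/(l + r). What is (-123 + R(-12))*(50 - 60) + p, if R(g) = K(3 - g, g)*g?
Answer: 1530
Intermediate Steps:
K(r, l) = 3 - 3/(2*(l + r)) (K(r, l) = 3 - (5 - 2)/(2*(l + r)) = 3 - 3/(2*(l + r)))
R(g) = 5*g/2 (R(g) = ((-3/2 + 3*g + 3*(3 - g))/(g + (3 - g)))*g = ((-3/2 + 3*g + (9 - 3*g))/3)*g = ((⅓)*(15/2))*g = 5*g/2)
p = 0 (p = -64*0 = 0)
(-123 + R(-12))*(50 - 60) + p = (-123 + (5/2)*(-12))*(50 - 60) + 0 = (-123 - 30)*(-10) + 0 = -153*(-10) + 0 = 1530 + 0 = 1530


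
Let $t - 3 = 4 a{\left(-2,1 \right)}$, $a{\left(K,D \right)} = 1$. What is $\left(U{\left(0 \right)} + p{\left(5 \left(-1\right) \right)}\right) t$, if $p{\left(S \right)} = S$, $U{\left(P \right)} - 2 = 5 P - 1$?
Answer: $-28$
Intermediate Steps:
$U{\left(P \right)} = 1 + 5 P$ ($U{\left(P \right)} = 2 + \left(5 P - 1\right) = 2 + \left(-1 + 5 P\right) = 1 + 5 P$)
$t = 7$ ($t = 3 + 4 \cdot 1 = 3 + 4 = 7$)
$\left(U{\left(0 \right)} + p{\left(5 \left(-1\right) \right)}\right) t = \left(\left(1 + 5 \cdot 0\right) + 5 \left(-1\right)\right) 7 = \left(\left(1 + 0\right) - 5\right) 7 = \left(1 - 5\right) 7 = \left(-4\right) 7 = -28$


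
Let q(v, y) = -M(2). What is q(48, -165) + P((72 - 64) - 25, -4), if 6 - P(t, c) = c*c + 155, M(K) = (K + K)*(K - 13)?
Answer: -121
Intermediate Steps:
M(K) = 2*K*(-13 + K) (M(K) = (2*K)*(-13 + K) = 2*K*(-13 + K))
q(v, y) = 44 (q(v, y) = -2*2*(-13 + 2) = -2*2*(-11) = -1*(-44) = 44)
P(t, c) = -149 - c² (P(t, c) = 6 - (c*c + 155) = 6 - (c² + 155) = 6 - (155 + c²) = 6 + (-155 - c²) = -149 - c²)
q(48, -165) + P((72 - 64) - 25, -4) = 44 + (-149 - 1*(-4)²) = 44 + (-149 - 1*16) = 44 + (-149 - 16) = 44 - 165 = -121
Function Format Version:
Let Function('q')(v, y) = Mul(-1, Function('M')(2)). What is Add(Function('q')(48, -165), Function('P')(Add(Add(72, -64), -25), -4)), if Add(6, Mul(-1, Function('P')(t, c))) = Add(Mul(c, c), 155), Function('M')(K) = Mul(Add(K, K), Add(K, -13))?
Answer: -121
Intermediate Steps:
Function('M')(K) = Mul(2, K, Add(-13, K)) (Function('M')(K) = Mul(Mul(2, K), Add(-13, K)) = Mul(2, K, Add(-13, K)))
Function('q')(v, y) = 44 (Function('q')(v, y) = Mul(-1, Mul(2, 2, Add(-13, 2))) = Mul(-1, Mul(2, 2, -11)) = Mul(-1, -44) = 44)
Function('P')(t, c) = Add(-149, Mul(-1, Pow(c, 2))) (Function('P')(t, c) = Add(6, Mul(-1, Add(Mul(c, c), 155))) = Add(6, Mul(-1, Add(Pow(c, 2), 155))) = Add(6, Mul(-1, Add(155, Pow(c, 2)))) = Add(6, Add(-155, Mul(-1, Pow(c, 2)))) = Add(-149, Mul(-1, Pow(c, 2))))
Add(Function('q')(48, -165), Function('P')(Add(Add(72, -64), -25), -4)) = Add(44, Add(-149, Mul(-1, Pow(-4, 2)))) = Add(44, Add(-149, Mul(-1, 16))) = Add(44, Add(-149, -16)) = Add(44, -165) = -121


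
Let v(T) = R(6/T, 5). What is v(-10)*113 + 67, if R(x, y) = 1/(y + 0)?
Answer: 448/5 ≈ 89.600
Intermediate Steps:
R(x, y) = 1/y
v(T) = ⅕ (v(T) = 1/5 = ⅕)
v(-10)*113 + 67 = (⅕)*113 + 67 = 113/5 + 67 = 448/5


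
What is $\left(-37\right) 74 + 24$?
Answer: $-2714$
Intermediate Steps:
$\left(-37\right) 74 + 24 = -2738 + 24 = -2714$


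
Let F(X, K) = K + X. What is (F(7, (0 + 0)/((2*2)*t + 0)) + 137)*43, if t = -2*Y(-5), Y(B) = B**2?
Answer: 6192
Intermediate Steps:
t = -50 (t = -2*(-5)**2 = -2*25 = -50)
(F(7, (0 + 0)/((2*2)*t + 0)) + 137)*43 = (((0 + 0)/((2*2)*(-50) + 0) + 7) + 137)*43 = ((0/(4*(-50) + 0) + 7) + 137)*43 = ((0/(-200 + 0) + 7) + 137)*43 = ((0/(-200) + 7) + 137)*43 = ((0*(-1/200) + 7) + 137)*43 = ((0 + 7) + 137)*43 = (7 + 137)*43 = 144*43 = 6192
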